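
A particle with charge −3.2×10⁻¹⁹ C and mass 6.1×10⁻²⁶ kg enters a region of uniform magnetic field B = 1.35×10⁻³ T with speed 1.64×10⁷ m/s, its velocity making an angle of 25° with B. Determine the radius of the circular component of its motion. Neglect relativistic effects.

v⊥ = v sinθ = 1.64×10⁷·sin25° ≈ 6.931×10⁶ m/s.
r = m v⊥/(|q|B) = (6.1×10⁻²⁶)(6.931×10⁶)/((3.2×10⁻¹⁹)(1.35×10⁻³)) ≈ 979 m.

r ≈ 979 m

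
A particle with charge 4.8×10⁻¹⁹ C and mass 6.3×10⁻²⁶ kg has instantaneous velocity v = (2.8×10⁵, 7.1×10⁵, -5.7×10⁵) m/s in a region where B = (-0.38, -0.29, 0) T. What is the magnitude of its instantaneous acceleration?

v×B = (-1.65×10⁵, 2.17×10⁵, 1.89×10⁵) N/C.
F = q v×B = (4.8×10⁻¹⁹ C)·(-1.65×10⁵, 2.17×10⁵, 1.89×10⁵) = (-7.93×10⁻¹⁴, 1.04×10⁻¹³, 9.05×10⁻¹⁴) N.
|a| = |F|/m = 1.591×10⁻¹³/6.3×10⁻²⁶ ≈ 2.52×10¹² m/s².

|a| ≈ 2.52×10¹² m/s²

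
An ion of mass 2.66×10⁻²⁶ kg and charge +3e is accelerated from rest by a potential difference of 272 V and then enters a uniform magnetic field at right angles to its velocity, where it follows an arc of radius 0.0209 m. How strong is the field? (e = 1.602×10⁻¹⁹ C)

B ≈ 0.263 T

v = √(2|q|V/m) = √(2·4.806×10⁻¹⁹·272/2.66×10⁻²⁶) ≈ 9.914×10⁴ m/s.
B = mv/(|q|r) = (2.66×10⁻²⁶)(9.914×10⁴)/((4.806×10⁻¹⁹)(0.0209)) ≈ 0.263 T.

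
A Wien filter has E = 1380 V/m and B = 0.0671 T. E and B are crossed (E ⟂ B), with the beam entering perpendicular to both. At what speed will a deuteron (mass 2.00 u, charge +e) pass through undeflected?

Zero net Lorentz force requires |qE| = |q v×B|, i.e. E = vB.
v = E/B = 1380/0.0671 = 2.06×10⁴ m/s.

v = 2.06×10⁴ m/s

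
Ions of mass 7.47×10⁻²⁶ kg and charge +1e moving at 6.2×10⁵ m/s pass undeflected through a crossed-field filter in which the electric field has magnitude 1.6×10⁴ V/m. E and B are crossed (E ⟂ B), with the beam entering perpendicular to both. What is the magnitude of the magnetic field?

Balance of forces in the selector: qE = qvB ⇒ B = E/v.
B = 1.6×10⁴/6.2×10⁵ = 0.026 T.

B = 0.026 T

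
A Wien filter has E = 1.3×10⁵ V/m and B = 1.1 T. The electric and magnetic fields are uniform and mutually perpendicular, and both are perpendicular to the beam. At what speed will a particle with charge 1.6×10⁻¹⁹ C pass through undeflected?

Zero net Lorentz force requires |qE| = |q v×B|, i.e. E = vB.
v = E/B = 1.3×10⁵/1.1 = 1.2×10⁵ m/s.

v = 1.2×10⁵ m/s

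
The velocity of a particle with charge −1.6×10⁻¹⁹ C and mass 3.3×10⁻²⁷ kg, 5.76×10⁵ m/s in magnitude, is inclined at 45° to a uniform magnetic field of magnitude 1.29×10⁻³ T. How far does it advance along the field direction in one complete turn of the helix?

v∥ = v cosθ = 5.76×10⁵·cos45° ≈ 4.073×10⁵ m/s.
T = 2πm/(|q|B) = 2π(3.3×10⁻²⁷)/((1.6×10⁻¹⁹)(1.29×10⁻³)) ≈ 1.005×10⁻⁴ s.
pitch = v∥ T = (4.073×10⁵)(1.005×10⁻⁴) ≈ 40.9 m.

p ≈ 40.9 m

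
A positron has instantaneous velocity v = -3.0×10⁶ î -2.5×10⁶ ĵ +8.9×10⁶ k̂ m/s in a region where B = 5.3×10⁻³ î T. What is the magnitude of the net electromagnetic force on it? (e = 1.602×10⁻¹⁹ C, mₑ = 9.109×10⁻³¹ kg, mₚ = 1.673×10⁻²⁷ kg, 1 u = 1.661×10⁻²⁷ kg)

|F| ≈ 7.85×10⁻¹⁵ N

v×B = (0, 4.72×10⁴, 1.32×10⁴) N/C.
F = q v×B = (1.602×10⁻¹⁹ C)·(0, 4.72×10⁴, 1.32×10⁴) = (0, 7.56×10⁻¹⁵, 2.12×10⁻¹⁵) N.
|F| = 7.85×10⁻¹⁵ N.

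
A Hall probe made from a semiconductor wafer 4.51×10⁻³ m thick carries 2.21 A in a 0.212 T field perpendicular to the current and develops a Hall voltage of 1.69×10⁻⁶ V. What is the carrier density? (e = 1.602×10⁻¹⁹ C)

n ≈ 3.84×10²⁶ m⁻³

From V_H = IB/(n e t), n = IB/(V_H e t).
n = (2.21)(0.212)/((1.69×10⁻⁶)(1.602×10⁻¹⁹)(4.51×10⁻³)) ≈ 3.84×10²⁶ m⁻³.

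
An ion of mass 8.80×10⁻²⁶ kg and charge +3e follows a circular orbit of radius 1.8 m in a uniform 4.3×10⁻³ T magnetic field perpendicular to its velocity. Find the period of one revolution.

The cyclotron period depends only on m, q, B: T = 2πm/(|q|B).
T = 2π(8.80×10⁻²⁶)/((4.806×10⁻¹⁹)(4.3×10⁻³)) ≈ 2.7×10⁻⁴ s.

T ≈ 2.7×10⁻⁴ s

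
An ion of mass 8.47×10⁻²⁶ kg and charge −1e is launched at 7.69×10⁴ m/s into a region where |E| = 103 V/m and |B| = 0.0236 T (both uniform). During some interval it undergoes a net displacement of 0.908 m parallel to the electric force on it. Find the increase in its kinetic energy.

ΔKE ≈ 1.50×10⁻¹⁷ J

The magnetic force is always ⟂ v and does no work; only the electric force changes KE.
ΔKE = F_E · d = |q|E d = (1.602×10⁻¹⁹)(103)(0.908) ≈ 1.50×10⁻¹⁷ J.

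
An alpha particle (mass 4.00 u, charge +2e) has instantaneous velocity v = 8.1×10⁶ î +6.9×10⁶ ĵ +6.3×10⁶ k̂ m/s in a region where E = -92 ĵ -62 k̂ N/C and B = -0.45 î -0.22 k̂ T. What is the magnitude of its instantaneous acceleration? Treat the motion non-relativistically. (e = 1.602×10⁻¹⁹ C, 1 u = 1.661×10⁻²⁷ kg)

|a| ≈ 1.74×10¹⁴ m/s²

v×B = (-1.52×10⁶, -1.05×10⁶, 3.10×10⁶) N/C.
E + v×B = (-1.52×10⁶, -1.05×10⁶, 3.10×10⁶) N/C.
F = q(E + v×B) = (3.204×10⁻¹⁹ C)·(-1.52×10⁶, -1.05×10⁶, 3.10×10⁶) = (-4.86×10⁻¹³, -3.37×10⁻¹³, 9.95×10⁻¹³) N.
|a| = |F|/m = 1.158×10⁻¹²/6.644×10⁻²⁷ ≈ 1.74×10¹⁴ m/s².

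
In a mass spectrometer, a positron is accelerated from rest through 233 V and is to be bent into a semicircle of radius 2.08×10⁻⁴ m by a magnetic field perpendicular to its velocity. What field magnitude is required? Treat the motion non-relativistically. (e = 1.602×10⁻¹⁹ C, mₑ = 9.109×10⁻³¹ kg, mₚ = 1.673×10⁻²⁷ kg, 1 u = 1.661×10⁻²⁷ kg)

v = √(2|q|V/m) = √(2·1.602×10⁻¹⁹·233/9.109×10⁻³¹) ≈ 9.053×10⁶ m/s.
B = mv/(|q|r) = (9.109×10⁻³¹)(9.053×10⁶)/((1.602×10⁻¹⁹)(2.08×10⁻⁴)) ≈ 0.247 T.

B ≈ 0.247 T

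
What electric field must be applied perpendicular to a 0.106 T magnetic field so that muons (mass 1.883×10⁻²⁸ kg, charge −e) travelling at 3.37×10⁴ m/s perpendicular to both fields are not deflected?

For straight-line motion qE = qvB, so E = vB.
E = 3.37×10⁴ × 0.106 = 3570 V/m.

E = 3570 V/m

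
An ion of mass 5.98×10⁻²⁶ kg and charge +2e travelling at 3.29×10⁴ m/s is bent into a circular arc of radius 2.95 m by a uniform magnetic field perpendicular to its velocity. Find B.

From |q|vB = mv²/r, B = mv/(|q|r).
B = (5.98×10⁻²⁶)(3.29×10⁴)/((3.204×10⁻¹⁹)(2.95)) ≈ 2.08×10⁻³ T.

B ≈ 2.08×10⁻³ T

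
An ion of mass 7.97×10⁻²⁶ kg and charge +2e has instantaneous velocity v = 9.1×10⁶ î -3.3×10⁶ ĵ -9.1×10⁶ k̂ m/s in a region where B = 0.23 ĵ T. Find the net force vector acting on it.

v×B = (2.09×10⁶, 0, 2.09×10⁶) N/C.
F = q v×B = (3.204×10⁻¹⁹ C)·(2.09×10⁶, 0, 2.09×10⁶) = (6.71×10⁻¹³, 0, 6.71×10⁻¹³) N.

F ≈ (6.71×10⁻¹³, 0, 6.71×10⁻¹³) N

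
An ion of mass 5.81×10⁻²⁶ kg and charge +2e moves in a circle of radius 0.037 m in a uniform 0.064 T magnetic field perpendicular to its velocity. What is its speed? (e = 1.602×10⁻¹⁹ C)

v ≈ 1.3×10⁴ m/s

From |q|vB = mv²/r, v = |q|Br/m.
v = (3.204×10⁻¹⁹)(0.064)(0.037)/5.81×10⁻²⁶ ≈ 1.3×10⁴ m/s.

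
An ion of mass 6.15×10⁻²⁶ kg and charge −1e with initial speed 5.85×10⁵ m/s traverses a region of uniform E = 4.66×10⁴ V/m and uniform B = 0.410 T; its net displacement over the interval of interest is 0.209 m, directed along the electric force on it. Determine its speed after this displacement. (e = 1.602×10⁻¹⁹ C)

B does no work; ΔKE = |q|E d.
½mv_f² = ½mv₀² + |q|Ed = ½(6.15×10⁻²⁶)(5.85×10⁵)² + (1.602×10⁻¹⁹)(4.66×10⁴)(0.209) ≈ 1.052×10⁻¹⁴ J + 1.560×10⁻¹⁵ J ≈ 1.208×10⁻¹⁴ J.
v_f = √(2·1.208×10⁻¹⁴/6.15×10⁻²⁶) ≈ 6.27×10⁵ m/s.

v_f ≈ 6.27×10⁵ m/s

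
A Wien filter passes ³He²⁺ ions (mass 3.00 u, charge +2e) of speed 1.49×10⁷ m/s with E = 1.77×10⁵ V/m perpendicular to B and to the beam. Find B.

Balance of forces in the selector: qE = qvB ⇒ B = E/v.
B = 1.77×10⁵/1.49×10⁷ = 0.0119 T.

B = 0.0119 T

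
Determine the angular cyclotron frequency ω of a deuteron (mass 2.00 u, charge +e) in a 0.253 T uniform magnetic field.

ω = |q|B/m.
ω = (1.602×10⁻¹⁹)(0.253)/3.322×10⁻²⁷ ≈ 1.22×10⁷ rad/s.

ω ≈ 1.22×10⁷ rad/s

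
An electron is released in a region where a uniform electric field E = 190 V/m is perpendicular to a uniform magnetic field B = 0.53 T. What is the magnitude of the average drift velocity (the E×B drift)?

v_d ≈ 360 m/s

The E×B drift speed is v_d = E/B.
v_d = 190/0.53 = 360 m/s.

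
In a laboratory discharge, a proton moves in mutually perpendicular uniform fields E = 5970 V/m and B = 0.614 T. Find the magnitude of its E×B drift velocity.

The steady drift has the magnetic force balancing the electric force, so v_d = E/B.
v_d = 5970/0.614 = 9720 m/s.

v_d ≈ 9720 m/s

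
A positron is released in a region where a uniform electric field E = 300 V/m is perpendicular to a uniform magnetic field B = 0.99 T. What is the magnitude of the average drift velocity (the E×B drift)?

v_d ≈ 300 m/s

The E×B drift speed is v_d = E/B.
v_d = 300/0.99 = 300 m/s.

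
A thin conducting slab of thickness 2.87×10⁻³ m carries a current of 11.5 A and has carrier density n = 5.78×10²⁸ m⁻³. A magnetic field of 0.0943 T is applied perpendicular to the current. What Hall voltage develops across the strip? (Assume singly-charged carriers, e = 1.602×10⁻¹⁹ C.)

V_H ≈ 4.08×10⁻⁸ V

V_H = IB/(n e t).
V_H = (11.5)(0.0943)/((5.78×10²⁸)(1.602×10⁻¹⁹)(2.87×10⁻³)) ≈ 4.08×10⁻⁸ V.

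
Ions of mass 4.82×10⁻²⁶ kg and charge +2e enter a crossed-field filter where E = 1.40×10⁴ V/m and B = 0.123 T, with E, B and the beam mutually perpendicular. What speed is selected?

v = 1.14×10⁵ m/s

Straight-line motion ⇒ electric and magnetic forces cancel, so E = vB.
v = E/B = 1.40×10⁴/0.123 = 1.14×10⁵ m/s.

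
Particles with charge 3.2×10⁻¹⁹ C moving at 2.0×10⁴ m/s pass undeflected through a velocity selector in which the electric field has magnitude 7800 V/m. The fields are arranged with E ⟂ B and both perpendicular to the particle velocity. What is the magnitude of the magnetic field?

Balance of forces in the selector: qE = qvB ⇒ B = E/v.
B = 7800/2.0×10⁴ = 0.39 T.

B = 0.39 T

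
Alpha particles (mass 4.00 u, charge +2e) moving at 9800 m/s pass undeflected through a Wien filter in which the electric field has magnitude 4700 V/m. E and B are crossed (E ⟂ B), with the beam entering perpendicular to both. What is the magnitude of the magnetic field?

Balance of forces in the selector: qE = qvB ⇒ B = E/v.
B = 4700/9800 = 0.48 T.

B = 0.48 T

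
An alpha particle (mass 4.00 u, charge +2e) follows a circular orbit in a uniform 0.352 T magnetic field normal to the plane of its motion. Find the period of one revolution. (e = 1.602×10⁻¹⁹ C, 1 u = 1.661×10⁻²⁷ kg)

T ≈ 3.70×10⁻⁷ s

The cyclotron period depends only on m, q, B: T = 2πm/(|q|B).
T = 2π(6.644×10⁻²⁷)/((3.204×10⁻¹⁹)(0.352)) ≈ 3.70×10⁻⁷ s.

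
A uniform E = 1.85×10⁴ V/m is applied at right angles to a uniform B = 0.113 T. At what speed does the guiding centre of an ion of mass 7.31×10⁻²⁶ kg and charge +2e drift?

v_d ≈ 1.64×10⁵ m/s

In crossed fields the guiding centre drifts at v_d = |E×B|/B² = E/B, independent of charge and mass.
v_d = 1.85×10⁴/0.113 = 1.64×10⁵ m/s.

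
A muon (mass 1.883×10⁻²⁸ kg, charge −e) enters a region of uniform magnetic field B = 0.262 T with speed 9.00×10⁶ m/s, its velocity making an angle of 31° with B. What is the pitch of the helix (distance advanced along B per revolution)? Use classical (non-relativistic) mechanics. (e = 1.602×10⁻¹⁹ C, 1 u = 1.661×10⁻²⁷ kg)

p ≈ 0.217 m

v∥ = v cosθ = 9.00×10⁶·cos31° ≈ 7.715×10⁶ m/s.
T = 2πm/(|q|B) = 2π(1.883×10⁻²⁸)/((1.602×10⁻¹⁹)(0.262)) ≈ 2.819×10⁻⁸ s.
pitch = v∥ T = (7.715×10⁶)(2.819×10⁻⁸) ≈ 0.217 m.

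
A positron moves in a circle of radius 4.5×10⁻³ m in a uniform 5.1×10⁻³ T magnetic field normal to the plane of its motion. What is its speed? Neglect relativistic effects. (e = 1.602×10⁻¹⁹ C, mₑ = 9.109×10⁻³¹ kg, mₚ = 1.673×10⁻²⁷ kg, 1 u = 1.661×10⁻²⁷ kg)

v ≈ 4.0×10⁶ m/s

From |q|vB = mv²/r, v = |q|Br/m.
v = (1.602×10⁻¹⁹)(5.1×10⁻³)(4.5×10⁻³)/9.109×10⁻³¹ ≈ 4.0×10⁶ m/s.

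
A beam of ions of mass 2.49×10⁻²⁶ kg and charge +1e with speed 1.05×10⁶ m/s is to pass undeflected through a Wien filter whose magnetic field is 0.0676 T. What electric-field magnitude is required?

For straight-line motion qE = qvB, so E = vB.
E = 1.05×10⁶ × 0.0676 = 7.10×10⁴ V/m.

E = 7.10×10⁴ V/m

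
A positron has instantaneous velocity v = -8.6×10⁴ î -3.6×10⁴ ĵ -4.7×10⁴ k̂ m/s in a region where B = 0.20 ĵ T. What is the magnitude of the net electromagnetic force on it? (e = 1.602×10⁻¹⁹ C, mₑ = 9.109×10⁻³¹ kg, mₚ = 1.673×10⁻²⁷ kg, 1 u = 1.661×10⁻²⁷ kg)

v×B = (9400, 0, -1.72×10⁴) N/C.
F = q v×B = (1.602×10⁻¹⁹ C)·(9400, 0, -1.72×10⁴) = (1.51×10⁻¹⁵, 0, -2.76×10⁻¹⁵) N.
|F| = 3.14×10⁻¹⁵ N.

|F| ≈ 3.14×10⁻¹⁵ N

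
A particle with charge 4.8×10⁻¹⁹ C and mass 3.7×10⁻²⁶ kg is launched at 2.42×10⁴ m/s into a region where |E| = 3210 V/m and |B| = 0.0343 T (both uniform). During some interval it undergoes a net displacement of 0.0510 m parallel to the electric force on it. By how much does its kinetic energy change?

The magnetic force is always ⟂ v and does no work; only the electric force changes KE.
ΔKE = F_E · d = |q|E d = (4.8×10⁻¹⁹)(3210)(0.0510) ≈ 7.86×10⁻¹⁷ J.

ΔKE ≈ 7.86×10⁻¹⁷ J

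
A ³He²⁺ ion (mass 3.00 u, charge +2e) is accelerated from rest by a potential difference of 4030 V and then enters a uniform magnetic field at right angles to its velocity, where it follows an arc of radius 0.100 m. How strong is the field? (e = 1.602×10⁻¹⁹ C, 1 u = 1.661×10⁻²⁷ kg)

B ≈ 0.112 T

v = √(2|q|V/m) = √(2·3.204×10⁻¹⁹·4030/4.983×10⁻²⁷) ≈ 7.199×10⁵ m/s.
B = mv/(|q|r) = (4.983×10⁻²⁷)(7.199×10⁵)/((3.204×10⁻¹⁹)(0.100)) ≈ 0.112 T.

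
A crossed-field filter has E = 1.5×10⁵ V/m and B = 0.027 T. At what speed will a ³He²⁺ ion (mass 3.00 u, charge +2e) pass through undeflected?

v = 5.6×10⁶ m/s

Zero net Lorentz force requires |qE| = |q v×B|, i.e. E = vB.
v = E/B = 1.5×10⁵/0.027 = 5.6×10⁶ m/s.
The result is independent of the particle's charge and mass.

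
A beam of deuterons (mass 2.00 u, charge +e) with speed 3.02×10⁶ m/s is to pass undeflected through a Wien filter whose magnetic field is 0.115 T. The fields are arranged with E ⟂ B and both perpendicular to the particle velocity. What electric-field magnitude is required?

E = 3.47×10⁵ V/m

For straight-line motion qE = qvB, so E = vB.
E = 3.02×10⁶ × 0.115 = 3.47×10⁵ V/m.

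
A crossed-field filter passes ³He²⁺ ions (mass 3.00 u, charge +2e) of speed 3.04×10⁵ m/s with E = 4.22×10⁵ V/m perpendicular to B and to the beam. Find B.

Balance of forces in the selector: qE = qvB ⇒ B = E/v.
B = 4.22×10⁵/3.04×10⁵ = 1.39 T.

B = 1.39 T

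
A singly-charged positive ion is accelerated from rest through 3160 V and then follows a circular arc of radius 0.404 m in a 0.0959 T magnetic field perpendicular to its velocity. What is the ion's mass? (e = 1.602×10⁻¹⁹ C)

Combine |q|V = ½mv² and r = mv/(|q|B): eliminate v to get m = qB²r²/(2V).
m = (1.602×10⁻¹⁹)(0.0959)²(0.404)²/(2·3160) ≈ 3.80×10⁻²⁶ kg.

m ≈ 3.80×10⁻²⁶ kg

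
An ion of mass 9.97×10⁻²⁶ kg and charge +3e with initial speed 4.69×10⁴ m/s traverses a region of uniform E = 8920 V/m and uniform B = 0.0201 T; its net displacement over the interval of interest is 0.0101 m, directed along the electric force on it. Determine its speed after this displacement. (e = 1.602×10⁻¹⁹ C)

v_f ≈ 5.54×10⁴ m/s

B does no work; ΔKE = |q|E d.
½mv_f² = ½mv₀² + |q|Ed = ½(9.97×10⁻²⁶)(4.69×10⁴)² + (4.806×10⁻¹⁹)(8920)(0.0101) ≈ 1.097×10⁻¹⁶ J + 4.330×10⁻¹⁷ J ≈ 1.529×10⁻¹⁶ J.
v_f = √(2·1.529×10⁻¹⁶/9.97×10⁻²⁶) ≈ 5.54×10⁴ m/s.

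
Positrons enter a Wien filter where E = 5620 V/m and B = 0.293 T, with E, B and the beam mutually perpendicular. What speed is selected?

Zero net Lorentz force requires |qE| = |q v×B|, i.e. E = vB.
v = E/B = 5620/0.293 = 1.92×10⁴ m/s.

v = 1.92×10⁴ m/s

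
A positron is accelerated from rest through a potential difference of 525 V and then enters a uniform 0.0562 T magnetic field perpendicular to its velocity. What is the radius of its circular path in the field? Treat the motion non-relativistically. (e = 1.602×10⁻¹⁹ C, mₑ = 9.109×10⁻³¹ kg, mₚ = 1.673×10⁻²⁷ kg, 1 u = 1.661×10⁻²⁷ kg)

Acceleration: |q|V = ½mv² ⇒ v = √(2|q|V/m) = √(2·1.602×10⁻¹⁹·525/9.109×10⁻³¹) ≈ 1.359×10⁷ m/s.
In the field: r = mv/(|q|B) = (9.109×10⁻³¹)(1.359×10⁷)/((1.602×10⁻¹⁹)(0.0562)) ≈ 1.37×10⁻³ m.

r ≈ 1.37×10⁻³ m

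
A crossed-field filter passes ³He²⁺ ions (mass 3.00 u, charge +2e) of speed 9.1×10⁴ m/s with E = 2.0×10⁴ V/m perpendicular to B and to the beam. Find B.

B = 0.22 T

Balance of forces in the selector: qE = qvB ⇒ B = E/v.
B = 2.0×10⁴/9.1×10⁴ = 0.22 T.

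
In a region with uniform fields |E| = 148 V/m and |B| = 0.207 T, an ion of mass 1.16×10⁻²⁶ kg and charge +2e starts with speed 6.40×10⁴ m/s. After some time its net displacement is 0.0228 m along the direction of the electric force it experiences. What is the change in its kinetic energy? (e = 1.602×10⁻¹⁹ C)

The magnetic force is always ⟂ v and does no work; only the electric force changes KE.
ΔKE = F_E · d = |q|E d = (3.204×10⁻¹⁹)(148)(0.0228) ≈ 1.08×10⁻¹⁸ J.

ΔKE ≈ 1.08×10⁻¹⁸ J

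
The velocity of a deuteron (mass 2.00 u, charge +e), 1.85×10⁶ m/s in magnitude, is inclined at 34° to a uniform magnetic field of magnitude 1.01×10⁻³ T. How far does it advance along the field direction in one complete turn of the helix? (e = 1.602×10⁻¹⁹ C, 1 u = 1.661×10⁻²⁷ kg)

p ≈ 198 m

v∥ = v cosθ = 1.85×10⁶·cos34° ≈ 1.534×10⁶ m/s.
T = 2πm/(|q|B) = 2π(3.322×10⁻²⁷)/((1.602×10⁻¹⁹)(1.01×10⁻³)) ≈ 1.290×10⁻⁴ s.
pitch = v∥ T = (1.534×10⁶)(1.290×10⁻⁴) ≈ 198 m.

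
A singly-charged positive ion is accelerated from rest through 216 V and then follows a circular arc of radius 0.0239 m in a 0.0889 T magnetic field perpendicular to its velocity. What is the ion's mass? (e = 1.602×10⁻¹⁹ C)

Combine |q|V = ½mv² and r = mv/(|q|B): eliminate v to get m = qB²r²/(2V).
m = (1.602×10⁻¹⁹)(0.0889)²(0.0239)²/(2·216) ≈ 1.67×10⁻²⁷ kg.

m ≈ 1.67×10⁻²⁷ kg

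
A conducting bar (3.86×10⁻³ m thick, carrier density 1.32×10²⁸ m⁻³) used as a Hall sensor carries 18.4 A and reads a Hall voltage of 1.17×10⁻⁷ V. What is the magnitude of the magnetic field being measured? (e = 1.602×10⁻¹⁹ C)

From V_H = IB/(n e t), B = V_H n e t / I.
B = (1.17×10⁻⁷)(1.32×10²⁸)(1.602×10⁻¹⁹)(3.86×10⁻³)/18.4 ≈ 0.0519 T.

B ≈ 0.0519 T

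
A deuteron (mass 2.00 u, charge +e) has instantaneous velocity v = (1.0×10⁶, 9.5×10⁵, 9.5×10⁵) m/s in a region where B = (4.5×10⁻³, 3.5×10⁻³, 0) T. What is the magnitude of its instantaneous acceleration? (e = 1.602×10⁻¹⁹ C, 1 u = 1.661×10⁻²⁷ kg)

v×B = (-3320, 4280, -775) N/C.
F = q v×B = (1.602×10⁻¹⁹ C)·(-3320, 4280, -775) = (-5.33×10⁻¹⁶, 6.85×10⁻¹⁶, -1.24×10⁻¹⁶) N.
|a| = |F|/m = 8.765×10⁻¹⁶/3.322×10⁻²⁷ ≈ 2.64×10¹¹ m/s².

|a| ≈ 2.64×10¹¹ m/s²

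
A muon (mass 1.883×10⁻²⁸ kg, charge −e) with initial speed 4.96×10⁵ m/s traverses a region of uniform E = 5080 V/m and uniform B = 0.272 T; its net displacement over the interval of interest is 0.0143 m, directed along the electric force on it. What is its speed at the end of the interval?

v_f ≈ 6.08×10⁵ m/s

B does no work; ΔKE = |q|E d.
½mv_f² = ½mv₀² + |q|Ed = ½(1.883×10⁻²⁸)(4.96×10⁵)² + (1.602×10⁻¹⁹)(5080)(0.0143) ≈ 2.316×10⁻¹⁷ J + 1.164×10⁻¹⁷ J ≈ 3.480×10⁻¹⁷ J.
v_f = √(2·3.480×10⁻¹⁷/1.883×10⁻²⁸) ≈ 6.08×10⁵ m/s.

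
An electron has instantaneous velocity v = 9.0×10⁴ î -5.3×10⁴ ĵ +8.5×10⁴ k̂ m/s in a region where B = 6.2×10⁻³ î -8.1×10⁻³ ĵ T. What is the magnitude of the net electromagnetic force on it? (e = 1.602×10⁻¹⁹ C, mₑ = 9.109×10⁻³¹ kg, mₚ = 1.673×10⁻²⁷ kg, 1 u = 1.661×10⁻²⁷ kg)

v×B = (688, 527, -400) N/C.
F = q v×B = (−1.602×10⁻¹⁹ C)·(688, 527, -400) = (-1.10×10⁻¹⁶, -8.44×10⁻¹⁷, 6.41×10⁻¹⁷) N.
|F| = 1.53×10⁻¹⁶ N.

|F| ≈ 1.53×10⁻¹⁶ N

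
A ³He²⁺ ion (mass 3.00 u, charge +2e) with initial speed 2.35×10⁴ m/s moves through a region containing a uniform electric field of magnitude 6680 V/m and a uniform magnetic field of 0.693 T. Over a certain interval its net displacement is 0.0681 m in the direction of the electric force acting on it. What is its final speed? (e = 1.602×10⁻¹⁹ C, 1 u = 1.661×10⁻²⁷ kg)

v_f ≈ 2.43×10⁵ m/s

B does no work; ΔKE = |q|E d.
½mv_f² = ½mv₀² + |q|Ed = ½(4.983×10⁻²⁷)(2.35×10⁴)² + (3.204×10⁻¹⁹)(6680)(0.0681) ≈ 1.376×10⁻¹⁸ J + 1.458×10⁻¹⁶ J ≈ 1.471×10⁻¹⁶ J.
v_f = √(2·1.471×10⁻¹⁶/4.983×10⁻²⁷) ≈ 2.43×10⁵ m/s.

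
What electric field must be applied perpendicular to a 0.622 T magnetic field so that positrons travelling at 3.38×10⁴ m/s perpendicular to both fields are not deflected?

E = 2.10×10⁴ V/m

For straight-line motion qE = qvB, so E = vB.
E = 3.38×10⁴ × 0.622 = 2.10×10⁴ V/m.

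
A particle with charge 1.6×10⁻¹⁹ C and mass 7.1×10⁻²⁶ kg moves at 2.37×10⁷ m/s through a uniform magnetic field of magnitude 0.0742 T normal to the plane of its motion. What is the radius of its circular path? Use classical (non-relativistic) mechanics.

The magnetic force provides the centripetal force: |q|vB = mv²/r.
r = mv/(|q|B) = (7.1×10⁻²⁶)(2.37×10⁷)/((1.6×10⁻¹⁹)(0.0742)) ≈ 142 m.

r ≈ 142 m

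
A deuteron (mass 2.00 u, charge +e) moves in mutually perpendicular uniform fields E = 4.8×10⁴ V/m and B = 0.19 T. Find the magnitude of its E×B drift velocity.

In crossed fields the guiding centre drifts at v_d = |E×B|/B² = E/B, independent of charge and mass.
v_d = 4.8×10⁴/0.19 = 2.5×10⁵ m/s.

v_d ≈ 2.5×10⁵ m/s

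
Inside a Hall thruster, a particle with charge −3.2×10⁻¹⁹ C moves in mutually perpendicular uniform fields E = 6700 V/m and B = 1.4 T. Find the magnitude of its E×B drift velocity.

The steady drift has the magnetic force balancing the electric force, so v_d = E/B.
v_d = 6700/1.4 = 4800 m/s.

v_d ≈ 4800 m/s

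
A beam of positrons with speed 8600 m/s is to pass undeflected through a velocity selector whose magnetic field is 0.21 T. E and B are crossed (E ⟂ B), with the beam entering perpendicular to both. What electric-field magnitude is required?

E = 1800 V/m

For straight-line motion qE = qvB, so E = vB.
E = 8600 × 0.21 = 1800 V/m.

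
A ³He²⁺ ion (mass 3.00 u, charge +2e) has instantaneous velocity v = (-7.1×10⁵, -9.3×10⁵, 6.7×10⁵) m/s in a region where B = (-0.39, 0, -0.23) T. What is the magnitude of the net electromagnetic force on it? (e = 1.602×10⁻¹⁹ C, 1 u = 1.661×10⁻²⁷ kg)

|F| ≈ 1.92×10⁻¹³ N

v×B = (2.14×10⁵, -4.25×10⁵, -3.63×10⁵) N/C.
F = q v×B = (3.204×10⁻¹⁹ C)·(2.14×10⁵, -4.25×10⁵, -3.63×10⁵) = (6.85×10⁻¹⁴, -1.36×10⁻¹³, -1.16×10⁻¹³) N.
|F| = 1.92×10⁻¹³ N.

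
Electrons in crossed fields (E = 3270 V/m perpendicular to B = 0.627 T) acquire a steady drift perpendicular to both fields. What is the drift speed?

In crossed fields the guiding centre drifts at v_d = |E×B|/B² = E/B, independent of charge and mass.
v_d = 3270/0.627 = 5220 m/s.

v_d ≈ 5220 m/s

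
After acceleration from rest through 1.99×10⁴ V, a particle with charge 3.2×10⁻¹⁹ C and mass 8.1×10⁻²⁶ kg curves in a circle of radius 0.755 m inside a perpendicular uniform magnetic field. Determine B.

v = √(2|q|V/m) = √(2·3.2×10⁻¹⁹·1.99×10⁴/8.1×10⁻²⁶) ≈ 3.965×10⁵ m/s.
B = mv/(|q|r) = (8.1×10⁻²⁶)(3.965×10⁵)/((3.2×10⁻¹⁹)(0.755)) ≈ 0.133 T.

B ≈ 0.133 T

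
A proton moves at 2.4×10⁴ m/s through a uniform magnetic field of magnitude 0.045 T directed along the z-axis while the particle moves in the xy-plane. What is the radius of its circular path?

r ≈ 5.6×10⁻³ m

The magnetic force provides the centripetal force: |q|vB = mv²/r.
r = mv/(|q|B) = (1.673×10⁻²⁷)(2.4×10⁴)/((1.602×10⁻¹⁹)(0.045)) ≈ 5.6×10⁻³ m.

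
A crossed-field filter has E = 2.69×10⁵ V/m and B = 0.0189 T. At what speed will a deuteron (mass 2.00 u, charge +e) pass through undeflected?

For undeflected motion the electric and magnetic forces balance: qE = qvB.
v = E/B = 2.69×10⁵/0.0189 = 1.42×10⁷ m/s.

v = 1.42×10⁷ m/s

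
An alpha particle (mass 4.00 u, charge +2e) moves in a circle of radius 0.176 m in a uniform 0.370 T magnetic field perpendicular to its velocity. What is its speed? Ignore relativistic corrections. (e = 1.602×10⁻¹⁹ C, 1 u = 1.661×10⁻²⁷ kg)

From |q|vB = mv²/r, v = |q|Br/m.
v = (3.204×10⁻¹⁹)(0.370)(0.176)/6.644×10⁻²⁷ ≈ 3.14×10⁶ m/s.

v ≈ 3.14×10⁶ m/s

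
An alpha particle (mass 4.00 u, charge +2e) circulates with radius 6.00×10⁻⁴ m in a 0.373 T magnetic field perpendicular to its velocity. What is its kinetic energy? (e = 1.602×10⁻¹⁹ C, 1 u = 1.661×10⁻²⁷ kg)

v = |q|Br/m, then KE = ½mv² = (qBr)²/(2m).
v = (3.204×10⁻¹⁹)(0.373)(6.00×10⁻⁴)/6.644×10⁻²⁷ ≈ 1.079×10⁴ m/s.
KE = ½(6.644×10⁻²⁷)(1.079×10⁴)² ≈ 3.87×10⁻¹⁹ J = 2.42 eV.

KE ≈ 2.42 eV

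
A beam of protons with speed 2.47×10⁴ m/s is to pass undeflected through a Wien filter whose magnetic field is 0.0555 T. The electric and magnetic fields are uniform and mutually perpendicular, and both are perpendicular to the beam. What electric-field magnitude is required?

E = 1370 V/m

For straight-line motion qE = qvB, so E = vB.
E = 2.47×10⁴ × 0.0555 = 1370 V/m.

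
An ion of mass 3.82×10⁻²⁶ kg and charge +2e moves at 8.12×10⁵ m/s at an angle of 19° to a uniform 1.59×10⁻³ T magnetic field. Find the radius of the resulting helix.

v⊥ = v sinθ = 8.12×10⁵·sin19° ≈ 2.644×10⁵ m/s.
r = m v⊥/(|q|B) = (3.82×10⁻²⁶)(2.644×10⁵)/((3.204×10⁻¹⁹)(1.59×10⁻³)) ≈ 19.8 m.

r ≈ 19.8 m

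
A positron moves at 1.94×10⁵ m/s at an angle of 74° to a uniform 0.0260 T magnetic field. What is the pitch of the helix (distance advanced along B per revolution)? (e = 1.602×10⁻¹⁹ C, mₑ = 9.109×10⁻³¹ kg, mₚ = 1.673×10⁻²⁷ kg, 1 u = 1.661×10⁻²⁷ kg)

p ≈ 7.35×10⁻⁵ m

v∥ = v cosθ = 1.94×10⁵·cos74° ≈ 5.347×10⁴ m/s.
T = 2πm/(|q|B) = 2π(9.109×10⁻³¹)/((1.602×10⁻¹⁹)(0.0260)) ≈ 1.374×10⁻⁹ s.
pitch = v∥ T = (5.347×10⁴)(1.374×10⁻⁹) ≈ 7.35×10⁻⁵ m.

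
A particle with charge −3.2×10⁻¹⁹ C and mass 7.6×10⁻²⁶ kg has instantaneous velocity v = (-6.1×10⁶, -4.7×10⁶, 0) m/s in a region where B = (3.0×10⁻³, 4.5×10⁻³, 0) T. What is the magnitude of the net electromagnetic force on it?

|F| ≈ 4.27×10⁻¹⁵ N

v×B = (0, 0, -1.33×10⁴) N/C.
F = q v×B = (−3.2×10⁻¹⁹ C)·(0, 0, -1.33×10⁴) = (0, 0, 4.27×10⁻¹⁵) N.
|F| = 4.27×10⁻¹⁵ N.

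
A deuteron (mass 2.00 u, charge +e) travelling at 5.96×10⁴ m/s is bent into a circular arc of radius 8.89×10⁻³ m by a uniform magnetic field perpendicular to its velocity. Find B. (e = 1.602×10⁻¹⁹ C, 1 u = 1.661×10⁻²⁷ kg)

From |q|vB = mv²/r, B = mv/(|q|r).
B = (3.322×10⁻²⁷)(5.96×10⁴)/((1.602×10⁻¹⁹)(8.89×10⁻³)) ≈ 0.139 T.

B ≈ 0.139 T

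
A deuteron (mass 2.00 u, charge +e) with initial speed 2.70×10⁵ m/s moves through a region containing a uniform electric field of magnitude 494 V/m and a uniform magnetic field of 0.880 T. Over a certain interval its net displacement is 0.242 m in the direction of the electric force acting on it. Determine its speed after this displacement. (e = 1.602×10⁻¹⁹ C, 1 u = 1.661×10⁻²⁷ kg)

B does no work; ΔKE = |q|E d.
½mv_f² = ½mv₀² + |q|Ed = ½(3.322×10⁻²⁷)(2.70×10⁵)² + (1.602×10⁻¹⁹)(494)(0.242) ≈ 1.211×10⁻¹⁶ J + 1.915×10⁻¹⁷ J ≈ 1.402×10⁻¹⁶ J.
v_f = √(2·1.402×10⁻¹⁶/3.322×10⁻²⁷) ≈ 2.91×10⁵ m/s.

v_f ≈ 2.91×10⁵ m/s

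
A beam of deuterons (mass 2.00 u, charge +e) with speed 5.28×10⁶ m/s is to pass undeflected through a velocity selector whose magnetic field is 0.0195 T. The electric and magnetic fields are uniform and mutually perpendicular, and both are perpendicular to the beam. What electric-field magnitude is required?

E = 1.03×10⁵ V/m

For straight-line motion qE = qvB, so E = vB.
E = 5.28×10⁶ × 0.0195 = 1.03×10⁵ V/m.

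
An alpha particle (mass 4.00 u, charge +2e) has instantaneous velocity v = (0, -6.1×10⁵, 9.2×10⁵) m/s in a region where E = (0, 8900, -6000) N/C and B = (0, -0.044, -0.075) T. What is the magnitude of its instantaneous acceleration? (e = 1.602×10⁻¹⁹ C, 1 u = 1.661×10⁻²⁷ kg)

v×B = (8.62×10⁴, 0, 0) N/C.
E + v×B = (8.62×10⁴, 8900, -6000) N/C.
F = q(E + v×B) = (3.204×10⁻¹⁹ C)·(8.62×10⁴, 8900, -6000) = (2.76×10⁻¹⁴, 2.85×10⁻¹⁵, -1.92×10⁻¹⁵) N.
|a| = |F|/m = 2.784×10⁻¹⁴/6.644×10⁻²⁷ ≈ 4.19×10¹² m/s².

|a| ≈ 4.19×10¹² m/s²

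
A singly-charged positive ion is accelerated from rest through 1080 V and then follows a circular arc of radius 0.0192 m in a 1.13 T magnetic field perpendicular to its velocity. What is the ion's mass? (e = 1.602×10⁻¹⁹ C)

m ≈ 3.49×10⁻²⁶ kg

Combine |q|V = ½mv² and r = mv/(|q|B): eliminate v to get m = qB²r²/(2V).
m = (1.602×10⁻¹⁹)(1.13)²(0.0192)²/(2·1080) ≈ 3.49×10⁻²⁶ kg.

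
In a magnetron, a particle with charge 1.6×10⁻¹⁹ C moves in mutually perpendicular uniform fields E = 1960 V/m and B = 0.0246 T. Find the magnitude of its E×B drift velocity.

v_d ≈ 7.97×10⁴ m/s

The E×B drift speed is v_d = E/B.
v_d = 1960/0.0246 = 7.97×10⁴ m/s.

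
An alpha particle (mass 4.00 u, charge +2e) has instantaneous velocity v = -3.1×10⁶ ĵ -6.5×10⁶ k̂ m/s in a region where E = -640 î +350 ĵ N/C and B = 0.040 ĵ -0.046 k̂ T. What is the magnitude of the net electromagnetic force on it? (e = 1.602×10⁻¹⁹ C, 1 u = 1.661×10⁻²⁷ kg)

|F| ≈ 1.29×10⁻¹³ N

v×B = (4.03×10⁵, 0, 0) N/C.
E + v×B = (4.02×10⁵, 350, 0) N/C.
F = q(E + v×B) = (3.204×10⁻¹⁹ C)·(4.02×10⁵, 350, 0) = (1.29×10⁻¹³, 1.12×10⁻¹⁶, 0) N.
|F| = 1.29×10⁻¹³ N.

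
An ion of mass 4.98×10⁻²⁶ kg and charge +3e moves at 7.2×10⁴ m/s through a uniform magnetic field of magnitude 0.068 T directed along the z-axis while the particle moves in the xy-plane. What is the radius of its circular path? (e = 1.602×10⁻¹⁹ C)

The magnetic force provides the centripetal force: |q|vB = mv²/r.
r = mv/(|q|B) = (4.98×10⁻²⁶)(7.2×10⁴)/((4.806×10⁻¹⁹)(0.068)) ≈ 0.11 m.

r ≈ 0.11 m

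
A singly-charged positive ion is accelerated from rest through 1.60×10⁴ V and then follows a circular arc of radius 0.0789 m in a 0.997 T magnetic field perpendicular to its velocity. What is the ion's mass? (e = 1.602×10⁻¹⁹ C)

m ≈ 3.10×10⁻²⁶ kg

Combine |q|V = ½mv² and r = mv/(|q|B): eliminate v to get m = qB²r²/(2V).
m = (1.602×10⁻¹⁹)(0.997)²(0.0789)²/(2·1.60×10⁴) ≈ 3.10×10⁻²⁶ kg.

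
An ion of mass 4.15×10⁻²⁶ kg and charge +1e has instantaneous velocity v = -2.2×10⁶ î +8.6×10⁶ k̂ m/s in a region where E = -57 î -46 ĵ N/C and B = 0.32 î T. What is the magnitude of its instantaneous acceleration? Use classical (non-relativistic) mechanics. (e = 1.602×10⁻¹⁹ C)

|a| ≈ 1.06×10¹³ m/s²

v×B = (0, 2.75×10⁶, 0) N/C.
E + v×B = (-57.0, 2.75×10⁶, 0) N/C.
F = q(E + v×B) = (1.602×10⁻¹⁹ C)·(-57.0, 2.75×10⁶, 0) = (-9.13×10⁻¹⁸, 4.41×10⁻¹³, 0) N.
|a| = |F|/m = 4.409×10⁻¹³/4.15×10⁻²⁶ ≈ 1.06×10¹³ m/s².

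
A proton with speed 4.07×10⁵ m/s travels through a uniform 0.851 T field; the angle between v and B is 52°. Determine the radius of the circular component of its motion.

r ≈ 3.94×10⁻³ m

v⊥ = v sinθ = 4.07×10⁵·sin52° ≈ 3.207×10⁵ m/s.
r = m v⊥/(|q|B) = (1.673×10⁻²⁷)(3.207×10⁵)/((1.602×10⁻¹⁹)(0.851)) ≈ 3.94×10⁻³ m.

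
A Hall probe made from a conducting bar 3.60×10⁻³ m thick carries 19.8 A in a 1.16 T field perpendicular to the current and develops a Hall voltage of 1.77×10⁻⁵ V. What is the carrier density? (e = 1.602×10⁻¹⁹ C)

n ≈ 2.25×10²⁷ m⁻³

From V_H = IB/(n e t), n = IB/(V_H e t).
n = (19.8)(1.16)/((1.77×10⁻⁵)(1.602×10⁻¹⁹)(3.60×10⁻³)) ≈ 2.25×10²⁷ m⁻³.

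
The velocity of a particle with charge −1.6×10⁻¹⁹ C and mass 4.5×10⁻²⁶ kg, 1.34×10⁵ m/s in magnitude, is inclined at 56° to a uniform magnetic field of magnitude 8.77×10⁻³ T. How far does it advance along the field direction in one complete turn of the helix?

p ≈ 15.1 m

v∥ = v cosθ = 1.34×10⁵·cos56° ≈ 7.493×10⁴ m/s.
T = 2πm/(|q|B) = 2π(4.5×10⁻²⁶)/((1.6×10⁻¹⁹)(8.77×10⁻³)) ≈ 2.015×10⁻⁴ s.
pitch = v∥ T = (7.493×10⁴)(2.015×10⁻⁴) ≈ 15.1 m.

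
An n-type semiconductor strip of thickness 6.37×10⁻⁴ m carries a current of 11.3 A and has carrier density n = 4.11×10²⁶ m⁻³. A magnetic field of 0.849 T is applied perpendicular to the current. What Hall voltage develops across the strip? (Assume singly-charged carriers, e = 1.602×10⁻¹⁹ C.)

V_H ≈ 2.29×10⁻⁴ V

V_H = IB/(n e t).
V_H = (11.3)(0.849)/((4.11×10²⁶)(1.602×10⁻¹⁹)(6.37×10⁻⁴)) ≈ 2.29×10⁻⁴ V.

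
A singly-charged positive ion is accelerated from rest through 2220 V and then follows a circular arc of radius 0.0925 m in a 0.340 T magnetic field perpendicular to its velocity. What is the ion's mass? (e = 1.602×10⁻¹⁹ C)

m ≈ 3.57×10⁻²⁶ kg

Combine |q|V = ½mv² and r = mv/(|q|B): eliminate v to get m = qB²r²/(2V).
m = (1.602×10⁻¹⁹)(0.340)²(0.0925)²/(2·2220) ≈ 3.57×10⁻²⁶ kg.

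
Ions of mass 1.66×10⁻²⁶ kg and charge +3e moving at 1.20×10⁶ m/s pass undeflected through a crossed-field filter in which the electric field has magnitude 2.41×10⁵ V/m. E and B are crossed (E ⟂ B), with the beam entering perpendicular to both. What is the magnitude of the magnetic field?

Balance of forces in the selector: qE = qvB ⇒ B = E/v.
B = 2.41×10⁵/1.20×10⁶ = 0.201 T.

B = 0.201 T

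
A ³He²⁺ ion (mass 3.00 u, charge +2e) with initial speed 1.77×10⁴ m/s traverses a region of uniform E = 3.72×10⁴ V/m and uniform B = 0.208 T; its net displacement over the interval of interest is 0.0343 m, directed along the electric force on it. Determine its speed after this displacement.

v_f ≈ 4.05×10⁵ m/s

B does no work; ΔKE = |q|E d.
½mv_f² = ½mv₀² + |q|Ed = ½(4.983×10⁻²⁷)(1.77×10⁴)² + (3.204×10⁻¹⁹)(3.72×10⁴)(0.0343) ≈ 7.806×10⁻¹⁹ J + 4.088×10⁻¹⁶ J ≈ 4.096×10⁻¹⁶ J.
v_f = √(2·4.096×10⁻¹⁶/4.983×10⁻²⁷) ≈ 4.05×10⁵ m/s.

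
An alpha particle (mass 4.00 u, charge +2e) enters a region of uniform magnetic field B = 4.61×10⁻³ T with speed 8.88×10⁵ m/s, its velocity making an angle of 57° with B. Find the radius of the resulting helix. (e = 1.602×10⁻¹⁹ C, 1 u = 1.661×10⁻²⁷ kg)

v⊥ = v sinθ = 8.88×10⁵·sin57° ≈ 7.447×10⁵ m/s.
r = m v⊥/(|q|B) = (6.644×10⁻²⁷)(7.447×10⁵)/((3.204×10⁻¹⁹)(4.61×10⁻³)) ≈ 3.35 m.

r ≈ 3.35 m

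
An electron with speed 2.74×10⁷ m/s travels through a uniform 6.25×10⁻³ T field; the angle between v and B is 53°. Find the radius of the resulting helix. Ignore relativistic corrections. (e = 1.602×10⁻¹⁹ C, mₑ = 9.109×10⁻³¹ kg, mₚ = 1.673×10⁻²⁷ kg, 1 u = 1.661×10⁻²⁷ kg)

v⊥ = v sinθ = 2.74×10⁷·sin53° ≈ 2.188×10⁷ m/s.
r = m v⊥/(|q|B) = (9.109×10⁻³¹)(2.188×10⁷)/((1.602×10⁻¹⁹)(6.25×10⁻³)) ≈ 0.0199 m.

r ≈ 0.0199 m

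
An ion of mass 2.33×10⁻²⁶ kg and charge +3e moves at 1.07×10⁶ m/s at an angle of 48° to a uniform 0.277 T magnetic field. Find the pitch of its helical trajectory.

p ≈ 0.787 m

v∥ = v cosθ = 1.07×10⁶·cos48° ≈ 7.160×10⁵ m/s.
T = 2πm/(|q|B) = 2π(2.33×10⁻²⁶)/((4.806×10⁻¹⁹)(0.277)) ≈ 1.100×10⁻⁶ s.
pitch = v∥ T = (7.160×10⁵)(1.100×10⁻⁶) ≈ 0.787 m.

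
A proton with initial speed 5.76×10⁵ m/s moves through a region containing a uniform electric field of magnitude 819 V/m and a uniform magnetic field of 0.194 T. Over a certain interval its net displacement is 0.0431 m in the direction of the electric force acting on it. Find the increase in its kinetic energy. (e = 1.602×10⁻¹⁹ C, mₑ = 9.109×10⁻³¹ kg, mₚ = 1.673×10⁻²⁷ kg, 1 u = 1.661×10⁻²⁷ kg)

ΔKE ≈ 5.65×10⁻¹⁸ J

The magnetic force is always ⟂ v and does no work; only the electric force changes KE.
ΔKE = F_E · d = |q|E d = (1.602×10⁻¹⁹)(819)(0.0431) ≈ 5.65×10⁻¹⁸ J.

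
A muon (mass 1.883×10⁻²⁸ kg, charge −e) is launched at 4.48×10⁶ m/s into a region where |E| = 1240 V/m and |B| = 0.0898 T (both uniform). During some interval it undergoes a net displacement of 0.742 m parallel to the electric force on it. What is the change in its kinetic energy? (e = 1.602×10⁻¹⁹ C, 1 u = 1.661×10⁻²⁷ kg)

ΔKE ≈ 1.47×10⁻¹⁶ J

The magnetic force is always ⟂ v and does no work; only the electric force changes KE.
ΔKE = F_E · d = |q|E d = (1.602×10⁻¹⁹)(1240)(0.742) ≈ 1.47×10⁻¹⁶ J.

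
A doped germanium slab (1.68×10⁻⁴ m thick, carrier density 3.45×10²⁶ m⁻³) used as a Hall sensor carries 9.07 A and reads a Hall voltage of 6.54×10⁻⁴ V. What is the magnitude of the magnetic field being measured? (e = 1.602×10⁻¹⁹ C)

B ≈ 0.670 T

From V_H = IB/(n e t), B = V_H n e t / I.
B = (6.54×10⁻⁴)(3.45×10²⁶)(1.602×10⁻¹⁹)(1.68×10⁻⁴)/9.07 ≈ 0.670 T.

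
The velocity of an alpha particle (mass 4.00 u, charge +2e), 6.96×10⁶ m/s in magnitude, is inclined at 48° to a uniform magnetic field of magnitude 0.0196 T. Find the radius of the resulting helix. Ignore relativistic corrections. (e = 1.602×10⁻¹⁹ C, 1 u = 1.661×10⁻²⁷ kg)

r ≈ 5.47 m

v⊥ = v sinθ = 6.96×10⁶·sin48° ≈ 5.172×10⁶ m/s.
r = m v⊥/(|q|B) = (6.644×10⁻²⁷)(5.172×10⁶)/((3.204×10⁻¹⁹)(0.0196)) ≈ 5.47 m.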